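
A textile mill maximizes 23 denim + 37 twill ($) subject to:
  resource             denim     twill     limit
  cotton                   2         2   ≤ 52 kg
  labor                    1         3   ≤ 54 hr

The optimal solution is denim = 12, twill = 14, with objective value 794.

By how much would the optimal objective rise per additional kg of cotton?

Check each constraint at x*: cotton 52/52 (tight); labor 54/54 (tight).
The binding rows give the dual system: 2·y_cotton + 1·y_labor = 23 and 2·y_cotton + 3·y_labor = 37.
This yields shadow prices y_cotton = 8, y_labor = 7.
Shadow price of cotton = 8.

8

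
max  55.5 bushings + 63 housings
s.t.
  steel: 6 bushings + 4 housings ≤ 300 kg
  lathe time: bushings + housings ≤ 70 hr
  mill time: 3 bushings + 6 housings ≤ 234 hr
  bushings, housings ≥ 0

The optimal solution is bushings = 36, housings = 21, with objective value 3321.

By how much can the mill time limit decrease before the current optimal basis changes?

84

Binding constraints: steel, mill time. The basis is B = [[6,4],[3,6]] with det 24.
Per unit decrease in mill time, x* moves by d = (0.1667, -0.25).
The basis stays optimal until housings reaches 0; allowable decrease = 84 hr.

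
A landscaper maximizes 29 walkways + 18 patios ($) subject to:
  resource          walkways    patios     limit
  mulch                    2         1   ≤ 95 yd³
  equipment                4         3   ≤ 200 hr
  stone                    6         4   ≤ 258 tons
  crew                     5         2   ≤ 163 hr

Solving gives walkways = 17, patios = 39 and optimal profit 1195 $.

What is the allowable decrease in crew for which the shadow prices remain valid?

34

Binding constraints: stone, crew. The basis is B = [[6,4],[5,2]] with det -8.
Per unit decrease in crew, x* moves by d = (-0.5, 0.75).
The basis stays optimal until walkways reaches 0; allowable decrease = 34 hr.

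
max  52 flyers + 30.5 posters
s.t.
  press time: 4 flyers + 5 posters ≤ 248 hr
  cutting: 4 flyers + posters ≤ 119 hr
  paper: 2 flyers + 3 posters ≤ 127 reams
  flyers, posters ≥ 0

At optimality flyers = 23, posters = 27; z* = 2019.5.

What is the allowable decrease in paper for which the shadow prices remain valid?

67.5

Binding constraints: cutting, paper. The basis is B = [[4,1],[2,3]] with det 10.
Per unit decrease in paper, x* moves by d = (0.1, -0.4).
The basis stays optimal until posters reaches 0; allowable decrease = 67.5 reams.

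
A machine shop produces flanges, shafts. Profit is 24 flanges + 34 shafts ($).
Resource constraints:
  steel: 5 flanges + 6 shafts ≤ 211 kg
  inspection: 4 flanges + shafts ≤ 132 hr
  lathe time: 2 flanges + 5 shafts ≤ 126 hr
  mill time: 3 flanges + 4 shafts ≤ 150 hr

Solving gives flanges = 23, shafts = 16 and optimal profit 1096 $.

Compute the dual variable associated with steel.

4

Check each constraint at x*: steel 211/211 (tight); inspection 108/132 (slack 24); lathe time 126/126 (tight); mill time 133/150 (slack 17).
By complementary slackness, y = 0 for the non-binding constraints.
Dual feasibility on the basic columns requires 5·y_steel + 2·y_lathe time = 24, 6·y_steel + 5·y_lathe time = 34.
→ y_steel = 4 and y_lathe time = 2.
Shadow price of steel = 4.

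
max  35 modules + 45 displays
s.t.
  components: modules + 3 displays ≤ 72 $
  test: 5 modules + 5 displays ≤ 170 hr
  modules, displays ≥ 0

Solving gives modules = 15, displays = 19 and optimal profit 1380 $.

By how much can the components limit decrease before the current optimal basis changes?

38

Binding constraints: components, test. The basis is B = [[1,3],[5,5]] with det -10.
Per unit decrease in components, x* moves by d = (0.5, -0.5).
The basis stays optimal until displays reaches 0; allowable decrease = 38 $.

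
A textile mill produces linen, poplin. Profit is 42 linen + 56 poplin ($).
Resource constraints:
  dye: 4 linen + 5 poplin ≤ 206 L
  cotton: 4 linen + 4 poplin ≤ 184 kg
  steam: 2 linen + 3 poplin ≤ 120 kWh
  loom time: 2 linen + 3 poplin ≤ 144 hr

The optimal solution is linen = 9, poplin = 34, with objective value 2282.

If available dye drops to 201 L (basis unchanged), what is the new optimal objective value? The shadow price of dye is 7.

Δb = -5, so new z* = 2282 + (7)·(-5) = 2282 − 35 = 2247.

2247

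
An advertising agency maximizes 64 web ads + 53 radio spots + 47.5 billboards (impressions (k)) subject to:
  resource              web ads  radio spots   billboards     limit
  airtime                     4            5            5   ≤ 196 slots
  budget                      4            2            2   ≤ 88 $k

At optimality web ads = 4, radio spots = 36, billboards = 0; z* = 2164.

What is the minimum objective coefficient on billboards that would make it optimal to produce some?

Both airtime and budget are binding at x*.
The binding rows give the dual system: 4·y_airtime + 4·y_budget = 64 and 5·y_airtime + 2·y_budget = 53.
This yields shadow prices y_airtime = 7, y_budget = 9.
billboards enters the basis when its profit ≥ yᵀa₃ = 7·5 + 9·2 = 53.

53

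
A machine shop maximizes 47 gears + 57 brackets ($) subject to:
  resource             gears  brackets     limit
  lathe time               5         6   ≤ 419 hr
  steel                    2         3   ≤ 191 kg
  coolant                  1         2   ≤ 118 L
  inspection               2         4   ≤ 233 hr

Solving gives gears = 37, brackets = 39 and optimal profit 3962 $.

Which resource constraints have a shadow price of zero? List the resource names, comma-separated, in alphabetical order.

coolant, inspection

lathe time: 419/419 (binding)
steel: 191/191 (binding)
coolant: 115/118 (slack 3)
inspection: 230/233 (slack 3)
By complementary slackness, a constraint with positive slack has shadow price 0 → coolant, inspection.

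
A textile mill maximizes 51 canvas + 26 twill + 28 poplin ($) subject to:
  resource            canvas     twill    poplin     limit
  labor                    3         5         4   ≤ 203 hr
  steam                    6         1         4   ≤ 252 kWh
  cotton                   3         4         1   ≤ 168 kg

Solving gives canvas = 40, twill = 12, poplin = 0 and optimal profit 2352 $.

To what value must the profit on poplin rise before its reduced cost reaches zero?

29

Check each constraint at x*: labor 180/203 (slack 23); steam 252/252 (tight); cotton 168/168 (tight).
Since labor is not tight, its dual is 0.
Dual feasibility on the basic columns requires 6·y_steam + 3·y_cotton = 51, 1·y_steam + 4·y_cotton = 26.
Solving: y_steam = 6, y_cotton = 5.
poplin enters the basis when its profit ≥ yᵀa₃ = 6·4 + 5·1 = 29.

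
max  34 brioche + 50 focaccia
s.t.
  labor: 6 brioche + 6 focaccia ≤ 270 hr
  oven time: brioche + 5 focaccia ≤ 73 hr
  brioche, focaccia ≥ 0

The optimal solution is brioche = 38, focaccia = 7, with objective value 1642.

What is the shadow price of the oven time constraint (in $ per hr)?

4

At the optimum: labor uses 270 of 270 (binding); oven time uses 73 of 73 (binding).
The binding rows give the dual system: 6·y_labor + 1·y_oven time = 34 and 6·y_labor + 5·y_oven time = 50.
Solving: y_labor = 5, y_oven time = 4.
Shadow price of oven time = 4.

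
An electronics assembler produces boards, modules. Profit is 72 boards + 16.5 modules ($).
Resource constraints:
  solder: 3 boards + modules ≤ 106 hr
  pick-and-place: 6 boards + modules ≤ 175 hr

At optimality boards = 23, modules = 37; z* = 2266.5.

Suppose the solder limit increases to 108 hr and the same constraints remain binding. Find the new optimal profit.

At the optimum: solder uses 106 of 106 (binding); pick-and-place uses 175 of 175 (binding).
The binding rows give the dual system: 3·y_solder + 6·y_pick-and-place = 72 and 1·y_solder + 1·y_pick-and-place = 16.5.
→ y_solder = 9 and y_pick-and-place = 7.5.
Δz = y_solder·Δb = 9 × (2) = 18, so new z* = 2266.5 + 18 = 2284.5.

2284.5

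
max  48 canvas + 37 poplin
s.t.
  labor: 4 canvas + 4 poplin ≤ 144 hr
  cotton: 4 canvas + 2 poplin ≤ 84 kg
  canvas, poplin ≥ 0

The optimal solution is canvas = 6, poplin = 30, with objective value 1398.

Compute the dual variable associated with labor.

6.5

Both labor and cotton are binding at x*.
From A_Bᵀ y = c: 4·y_labor + 4·y_cotton = 48; 4·y_labor + 2·y_cotton = 37.
Solving: y_labor = 6.5, y_cotton = 5.5.
Shadow price of labor = 6.5.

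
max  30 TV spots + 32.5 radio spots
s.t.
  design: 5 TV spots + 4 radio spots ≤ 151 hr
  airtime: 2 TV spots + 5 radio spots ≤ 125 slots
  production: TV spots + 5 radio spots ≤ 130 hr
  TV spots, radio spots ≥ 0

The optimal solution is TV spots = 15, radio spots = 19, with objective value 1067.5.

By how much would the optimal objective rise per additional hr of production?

0

At the optimum: design uses 151 of 151 (binding); airtime uses 125 of 125 (binding); production uses 110 of 130 (slack = 20).
Slack constraints have shadow price 0 (complementary slackness).
The binding rows give the dual system: 5·y_design + 2·y_airtime = 30 and 4·y_design + 5·y_airtime = 32.5.
This yields shadow prices y_design = 5, y_airtime = 2.5.
Shadow price of production = 0.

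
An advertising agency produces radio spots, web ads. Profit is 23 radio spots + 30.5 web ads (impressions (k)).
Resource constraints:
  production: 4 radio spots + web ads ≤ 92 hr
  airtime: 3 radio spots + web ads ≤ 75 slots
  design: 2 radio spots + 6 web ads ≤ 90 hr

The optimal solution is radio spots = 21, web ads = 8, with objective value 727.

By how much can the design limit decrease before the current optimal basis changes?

Binding constraints: production, design. The basis is B = [[4,1],[2,6]] with det 22.
Per unit decrease in design, x* moves by d = (0.0455, -0.1818).
The basis stays optimal until web ads reaches 0; allowable decrease = 44 hr.

44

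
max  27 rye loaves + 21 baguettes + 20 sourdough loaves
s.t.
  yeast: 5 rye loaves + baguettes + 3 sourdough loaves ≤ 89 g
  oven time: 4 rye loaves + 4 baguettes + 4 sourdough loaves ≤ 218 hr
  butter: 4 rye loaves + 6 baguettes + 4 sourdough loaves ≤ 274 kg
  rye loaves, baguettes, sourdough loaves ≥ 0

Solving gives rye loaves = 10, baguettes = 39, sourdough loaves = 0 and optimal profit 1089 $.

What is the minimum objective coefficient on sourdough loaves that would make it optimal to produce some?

At the optimum: yeast uses 89 of 89 (binding); oven time uses 196 of 218 (slack = 22); butter uses 274 of 274 (binding).
Slack constraints have shadow price 0 (complementary slackness).
The binding rows give the dual system: 5·y_yeast + 4·y_butter = 27 and 1·y_yeast + 6·y_butter = 21.
Solving: y_yeast = 3, y_butter = 3.
sourdough loaves enters the basis when its profit ≥ yᵀa₃ = 3·3 + 3·4 = 21.

21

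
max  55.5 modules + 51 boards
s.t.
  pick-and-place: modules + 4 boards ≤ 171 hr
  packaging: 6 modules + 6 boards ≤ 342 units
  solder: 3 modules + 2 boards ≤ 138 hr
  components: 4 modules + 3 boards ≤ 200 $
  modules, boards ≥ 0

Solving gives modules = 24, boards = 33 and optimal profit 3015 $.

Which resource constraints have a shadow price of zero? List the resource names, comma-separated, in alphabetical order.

pick-and-place: 156/171 (slack 15)
packaging: 342/342 (binding)
solder: 138/138 (binding)
components: 195/200 (slack 5)
By complementary slackness, a constraint with positive slack has shadow price 0 → components, pick-and-place.

components, pick-and-place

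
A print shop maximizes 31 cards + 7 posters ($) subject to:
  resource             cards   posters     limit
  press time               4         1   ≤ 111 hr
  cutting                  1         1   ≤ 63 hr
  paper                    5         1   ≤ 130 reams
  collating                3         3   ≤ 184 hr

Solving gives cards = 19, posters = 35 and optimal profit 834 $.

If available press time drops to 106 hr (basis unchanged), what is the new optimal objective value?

Check each constraint at x*: press time 111/111 (tight); cutting 54/63 (slack 9); paper 130/130 (tight); collating 162/184 (slack 22).
Slack constraints have shadow price 0 (complementary slackness).
From A_Bᵀ y = c: 4·y_press time + 5·y_paper = 31; 1·y_press time + 1·y_paper = 7.
This yields shadow prices y_press time = 4, y_paper = 3.
Δz = y_press time·Δb = 4 × (-5) = -20, so new z* = 834 − 20 = 814.

814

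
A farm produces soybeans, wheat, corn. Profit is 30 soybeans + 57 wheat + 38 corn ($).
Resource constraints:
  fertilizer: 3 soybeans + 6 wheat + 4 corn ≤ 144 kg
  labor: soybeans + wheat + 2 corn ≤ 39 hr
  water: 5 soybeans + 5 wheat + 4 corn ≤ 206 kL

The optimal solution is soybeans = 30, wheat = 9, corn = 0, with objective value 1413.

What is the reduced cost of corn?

-4

Binding: fertilizer and labor. Non-binding: water (11 unused).
Since water is not tight, its dual is 0.
From A_Bᵀ y = c: 3·y_fertilizer + 1·y_labor = 30; 6·y_fertilizer + 1·y_labor = 57.
→ y_fertilizer = 9 and y_labor = 3.
Reduced cost of corn: c₃ − yᵀa₃ = 38 − (9·4 + 3·2) = 38 − 42 = -4.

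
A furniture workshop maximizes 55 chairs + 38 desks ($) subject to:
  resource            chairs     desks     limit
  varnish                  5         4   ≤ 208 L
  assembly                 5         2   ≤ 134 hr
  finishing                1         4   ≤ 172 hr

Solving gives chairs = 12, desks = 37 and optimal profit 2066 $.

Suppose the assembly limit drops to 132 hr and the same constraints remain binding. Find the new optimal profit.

2060

At the optimum: varnish uses 208 of 208 (binding); assembly uses 134 of 134 (binding); finishing uses 160 of 172 (slack = 12).
Since finishing is not tight, its dual is 0.
The binding rows give the dual system: 5·y_varnish + 5·y_assembly = 55 and 4·y_varnish + 2·y_assembly = 38.
This yields shadow prices y_varnish = 8, y_assembly = 3.
Δz = y_assembly·Δb = 3 × (-2) = -6, so new z* = 2066 − 6 = 2060.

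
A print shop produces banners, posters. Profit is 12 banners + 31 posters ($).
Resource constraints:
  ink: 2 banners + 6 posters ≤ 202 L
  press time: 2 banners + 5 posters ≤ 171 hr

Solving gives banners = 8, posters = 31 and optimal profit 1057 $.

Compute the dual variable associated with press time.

5

At the optimum: ink uses 202 of 202 (binding); press time uses 171 of 171 (binding).
The binding rows give the dual system: 2·y_ink + 2·y_press time = 12 and 6·y_ink + 5·y_press time = 31.
This yields shadow prices y_ink = 1, y_press time = 5.
Shadow price of press time = 5.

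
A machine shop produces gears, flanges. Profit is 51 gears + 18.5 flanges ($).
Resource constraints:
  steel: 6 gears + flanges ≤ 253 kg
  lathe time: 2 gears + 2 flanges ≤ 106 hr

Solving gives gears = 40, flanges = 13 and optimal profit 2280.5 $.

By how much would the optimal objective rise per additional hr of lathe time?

Both steel and lathe time are binding at x*.
The binding rows give the dual system: 6·y_steel + 2·y_lathe time = 51 and 1·y_steel + 2·y_lathe time = 18.5.
→ y_steel = 6.5 and y_lathe time = 6.
Shadow price of lathe time = 6.

6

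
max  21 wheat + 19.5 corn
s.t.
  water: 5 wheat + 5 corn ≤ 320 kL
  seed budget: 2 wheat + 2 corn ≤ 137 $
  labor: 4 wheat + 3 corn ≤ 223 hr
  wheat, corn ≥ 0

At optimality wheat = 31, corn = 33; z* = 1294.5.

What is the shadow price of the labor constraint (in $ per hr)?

1.5

At the optimum: water uses 320 of 320 (binding); seed budget uses 128 of 137 (slack = 9); labor uses 223 of 223 (binding).
By complementary slackness, y = 0 for the non-binding constraint.
Dual feasibility on the basic columns requires 5·y_water + 4·y_labor = 21, 5·y_water + 3·y_labor = 19.5.
→ y_water = 3 and y_labor = 1.5.
Shadow price of labor = 1.5.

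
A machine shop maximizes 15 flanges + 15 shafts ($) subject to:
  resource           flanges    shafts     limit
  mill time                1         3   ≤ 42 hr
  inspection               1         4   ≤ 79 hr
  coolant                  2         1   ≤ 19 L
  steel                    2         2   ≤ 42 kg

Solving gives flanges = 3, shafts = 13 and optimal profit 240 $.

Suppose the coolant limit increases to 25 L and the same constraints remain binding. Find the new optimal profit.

276

At the optimum: mill time uses 42 of 42 (binding); inspection uses 55 of 79 (slack = 24); coolant uses 19 of 19 (binding); steel uses 32 of 42 (slack = 10).
By complementary slackness, y = 0 for the non-binding constraints.
From A_Bᵀ y = c: 1·y_mill time + 2·y_coolant = 15; 3·y_mill time + 1·y_coolant = 15.
Solving: y_mill time = 3, y_coolant = 6.
Δz = y_coolant·Δb = 6 × (6) = 36, so new z* = 240 + 36 = 276.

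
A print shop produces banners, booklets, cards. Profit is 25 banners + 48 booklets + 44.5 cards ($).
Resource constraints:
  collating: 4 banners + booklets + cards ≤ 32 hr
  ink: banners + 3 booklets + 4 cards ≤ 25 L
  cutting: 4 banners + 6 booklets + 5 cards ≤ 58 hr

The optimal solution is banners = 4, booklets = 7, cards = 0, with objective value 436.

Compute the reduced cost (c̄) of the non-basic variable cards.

-6

Binding: ink and cutting. Non-binding: collating (9 unused).
Slack constraints have shadow price 0 (complementary slackness).
The binding rows give the dual system: 1·y_ink + 4·y_cutting = 25 and 3·y_ink + 6·y_cutting = 48.
This yields shadow prices y_ink = 7, y_cutting = 4.5.
Reduced cost of cards: c₃ − yᵀa₃ = 44.5 − (7·4 + 4.5·5) = 44.5 − 50.5 = -6.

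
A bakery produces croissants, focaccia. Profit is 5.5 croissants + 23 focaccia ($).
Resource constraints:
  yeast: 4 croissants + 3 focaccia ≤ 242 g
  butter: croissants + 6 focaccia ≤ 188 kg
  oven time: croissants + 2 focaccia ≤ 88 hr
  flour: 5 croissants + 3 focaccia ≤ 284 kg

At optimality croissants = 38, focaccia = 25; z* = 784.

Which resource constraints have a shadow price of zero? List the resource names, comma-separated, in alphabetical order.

flour, yeast

yeast: 227/242 (slack 15)
butter: 188/188 (binding)
oven time: 88/88 (binding)
flour: 265/284 (slack 19)
By complementary slackness, a constraint with positive slack has shadow price 0 → flour, yeast.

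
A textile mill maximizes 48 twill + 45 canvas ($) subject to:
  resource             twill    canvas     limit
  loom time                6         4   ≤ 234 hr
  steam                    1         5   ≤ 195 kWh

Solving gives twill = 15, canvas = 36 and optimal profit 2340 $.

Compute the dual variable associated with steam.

3

Check each constraint at x*: loom time 234/234 (tight); steam 195/195 (tight).
From A_Bᵀ y = c: 6·y_loom time + 1·y_steam = 48; 4·y_loom time + 5·y_steam = 45.
This yields shadow prices y_loom time = 7.5, y_steam = 3.
Shadow price of steam = 3.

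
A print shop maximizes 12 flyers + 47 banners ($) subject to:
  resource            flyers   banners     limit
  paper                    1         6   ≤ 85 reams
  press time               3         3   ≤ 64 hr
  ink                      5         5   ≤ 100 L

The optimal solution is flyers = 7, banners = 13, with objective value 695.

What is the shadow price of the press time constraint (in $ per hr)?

0

Check each constraint at x*: paper 85/85 (tight); press time 60/64 (slack 4); ink 100/100 (tight).
Slack constraints have shadow price 0 (complementary slackness).
From A_Bᵀ y = c: 1·y_paper + 5·y_ink = 12; 6·y_paper + 5·y_ink = 47.
Solving: y_paper = 7, y_ink = 1.
Shadow price of press time = 0.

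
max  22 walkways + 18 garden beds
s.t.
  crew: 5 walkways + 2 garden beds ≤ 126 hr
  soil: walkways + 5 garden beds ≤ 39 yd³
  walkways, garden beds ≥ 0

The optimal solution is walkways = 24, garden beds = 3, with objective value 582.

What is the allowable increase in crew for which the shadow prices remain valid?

69

Binding constraints: crew, soil. The basis is B = [[5,2],[1,5]] with det 23.
Per unit increase in crew, x* moves by d = (0.2174, -0.0435).
The basis stays optimal until garden beds reaches 0; allowable increase = 69 hr.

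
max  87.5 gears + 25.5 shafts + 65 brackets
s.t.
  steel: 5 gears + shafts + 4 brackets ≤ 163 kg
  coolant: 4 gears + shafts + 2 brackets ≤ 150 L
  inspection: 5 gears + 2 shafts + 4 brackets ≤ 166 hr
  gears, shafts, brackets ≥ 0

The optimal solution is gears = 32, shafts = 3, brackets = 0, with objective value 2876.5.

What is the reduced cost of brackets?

Binding: steel and inspection. Non-binding: coolant (19 unused).
Since coolant is not tight, its dual is 0.
From A_Bᵀ y = c: 5·y_steel + 5·y_inspection = 87.5; 1·y_steel + 2·y_inspection = 25.5.
→ y_steel = 9.5 and y_inspection = 8.
Reduced cost of brackets: c₃ − yᵀa₃ = 65 − (9.5·4 + 8·4) = 65 − 70 = -5.

-5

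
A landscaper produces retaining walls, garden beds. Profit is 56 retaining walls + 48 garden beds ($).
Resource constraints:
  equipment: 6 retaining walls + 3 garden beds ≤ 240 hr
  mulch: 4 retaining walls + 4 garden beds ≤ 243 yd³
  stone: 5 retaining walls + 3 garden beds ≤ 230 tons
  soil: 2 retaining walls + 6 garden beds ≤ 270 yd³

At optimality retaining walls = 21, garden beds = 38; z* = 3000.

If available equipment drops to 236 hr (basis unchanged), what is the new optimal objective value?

2968

Check each constraint at x*: equipment 240/240 (tight); mulch 236/243 (slack 7); stone 219/230 (slack 11); soil 270/270 (tight).
Slack constraints have shadow price 0 (complementary slackness).
From A_Bᵀ y = c: 6·y_equipment + 2·y_soil = 56; 3·y_equipment + 6·y_soil = 48.
Solving: y_equipment = 8, y_soil = 4.
Δz = y_equipment·Δb = 8 × (-4) = -32, so new z* = 3000 − 32 = 2968.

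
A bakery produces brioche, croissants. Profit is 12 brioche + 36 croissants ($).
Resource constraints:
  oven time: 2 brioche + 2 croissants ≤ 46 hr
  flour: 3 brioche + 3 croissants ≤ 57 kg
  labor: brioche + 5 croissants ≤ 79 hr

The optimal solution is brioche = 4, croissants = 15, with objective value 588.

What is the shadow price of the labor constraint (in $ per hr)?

At the optimum: oven time uses 38 of 46 (slack = 8); flour uses 57 of 57 (binding); labor uses 79 of 79 (binding).
By complementary slackness, y = 0 for the non-binding constraint.
From A_Bᵀ y = c: 3·y_flour + 1·y_labor = 12; 3·y_flour + 5·y_labor = 36.
→ y_flour = 2 and y_labor = 6.
Shadow price of labor = 6.

6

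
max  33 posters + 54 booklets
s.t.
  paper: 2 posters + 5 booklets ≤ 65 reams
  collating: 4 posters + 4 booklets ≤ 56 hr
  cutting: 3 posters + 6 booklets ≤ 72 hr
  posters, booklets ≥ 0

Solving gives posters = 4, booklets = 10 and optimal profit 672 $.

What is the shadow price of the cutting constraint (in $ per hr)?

Binding: collating and cutting. Non-binding: paper (7 unused).
Since paper is not tight, its dual is 0.
The binding rows give the dual system: 4·y_collating + 3·y_cutting = 33 and 4·y_collating + 6·y_cutting = 54.
Solving: y_collating = 3, y_cutting = 7.
Shadow price of cutting = 7.

7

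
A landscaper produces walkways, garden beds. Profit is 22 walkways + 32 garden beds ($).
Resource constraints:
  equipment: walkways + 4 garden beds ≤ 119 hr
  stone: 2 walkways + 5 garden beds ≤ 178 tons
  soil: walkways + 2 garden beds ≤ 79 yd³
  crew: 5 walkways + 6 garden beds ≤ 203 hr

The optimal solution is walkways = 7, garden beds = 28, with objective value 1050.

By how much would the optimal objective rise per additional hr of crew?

4

At the optimum: equipment uses 119 of 119 (binding); stone uses 154 of 178 (slack = 24); soil uses 63 of 79 (slack = 16); crew uses 203 of 203 (binding).
Since stone, soil are not tight, their duals are 0.
The binding rows give the dual system: 1·y_equipment + 5·y_crew = 22 and 4·y_equipment + 6·y_crew = 32.
This yields shadow prices y_equipment = 2, y_crew = 4.
Shadow price of crew = 4.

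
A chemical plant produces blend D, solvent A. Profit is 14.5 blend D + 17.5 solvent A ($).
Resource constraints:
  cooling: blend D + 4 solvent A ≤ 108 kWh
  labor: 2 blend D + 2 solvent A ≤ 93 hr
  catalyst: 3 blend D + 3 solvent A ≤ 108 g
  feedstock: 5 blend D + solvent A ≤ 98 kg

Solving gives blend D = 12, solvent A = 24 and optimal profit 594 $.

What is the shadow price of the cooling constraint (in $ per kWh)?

At the optimum: cooling uses 108 of 108 (binding); labor uses 72 of 93 (slack = 21); catalyst uses 108 of 108 (binding); feedstock uses 84 of 98 (slack = 14).
Since labor, feedstock are not tight, their duals are 0.
The binding rows give the dual system: 1·y_cooling + 3·y_catalyst = 14.5 and 4·y_cooling + 3·y_catalyst = 17.5.
This yields shadow prices y_cooling = 1, y_catalyst = 4.5.
Shadow price of cooling = 1.

1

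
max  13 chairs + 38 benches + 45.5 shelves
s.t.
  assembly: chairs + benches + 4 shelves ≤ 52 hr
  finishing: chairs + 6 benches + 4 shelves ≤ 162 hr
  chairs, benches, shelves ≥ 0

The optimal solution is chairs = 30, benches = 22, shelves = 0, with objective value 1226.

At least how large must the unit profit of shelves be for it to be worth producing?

Both assembly and finishing are binding at x*.
From A_Bᵀ y = c: 1·y_assembly + 1·y_finishing = 13; 1·y_assembly + 6·y_finishing = 38.
Solving: y_assembly = 8, y_finishing = 5.
shelves enters the basis when its profit ≥ yᵀa₃ = 8·4 + 5·4 = 52.

52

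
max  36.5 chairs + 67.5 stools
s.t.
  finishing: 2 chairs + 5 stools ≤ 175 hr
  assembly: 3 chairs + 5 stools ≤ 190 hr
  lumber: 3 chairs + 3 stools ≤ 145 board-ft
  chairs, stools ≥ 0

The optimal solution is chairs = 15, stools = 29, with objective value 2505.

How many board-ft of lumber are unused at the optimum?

lumber used = 3·15 + 3·29 = 132; slack = 145 − 132 = 13.

13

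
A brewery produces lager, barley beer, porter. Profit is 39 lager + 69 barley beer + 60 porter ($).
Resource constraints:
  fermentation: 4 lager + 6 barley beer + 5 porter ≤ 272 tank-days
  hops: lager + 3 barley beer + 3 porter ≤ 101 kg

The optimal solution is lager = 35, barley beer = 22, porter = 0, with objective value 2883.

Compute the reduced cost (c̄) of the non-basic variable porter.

Check each constraint at x*: fermentation 272/272 (tight); hops 101/101 (tight).
Dual feasibility on the basic columns requires 4·y_fermentation + 1·y_hops = 39, 6·y_fermentation + 3·y_hops = 69.
This yields shadow prices y_fermentation = 8, y_hops = 7.
Reduced cost of porter: c₃ − yᵀa₃ = 60 − (8·5 + 7·3) = 60 − 61 = -1.

-1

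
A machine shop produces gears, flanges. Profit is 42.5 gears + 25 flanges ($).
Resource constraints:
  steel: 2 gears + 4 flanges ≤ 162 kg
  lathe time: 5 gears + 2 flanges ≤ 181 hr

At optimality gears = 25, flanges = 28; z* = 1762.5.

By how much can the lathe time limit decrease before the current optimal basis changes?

100

Binding constraints: steel, lathe time. The basis is B = [[2,4],[5,2]] with det -16.
Per unit decrease in lathe time, x* moves by d = (-0.25, 0.125).
The basis stays optimal until gears reaches 0; allowable decrease = 100 hr.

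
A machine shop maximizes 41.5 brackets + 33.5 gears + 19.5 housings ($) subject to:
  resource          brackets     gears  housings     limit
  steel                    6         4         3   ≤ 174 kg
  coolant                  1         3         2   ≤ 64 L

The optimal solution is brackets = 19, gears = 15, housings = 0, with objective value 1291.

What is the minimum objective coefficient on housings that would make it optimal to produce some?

24.5

Check each constraint at x*: steel 174/174 (tight); coolant 64/64 (tight).
The binding rows give the dual system: 6·y_steel + 1·y_coolant = 41.5 and 4·y_steel + 3·y_coolant = 33.5.
Solving: y_steel = 6.5, y_coolant = 2.5.
housings enters the basis when its profit ≥ yᵀa₃ = 6.5·3 + 2.5·2 = 24.5.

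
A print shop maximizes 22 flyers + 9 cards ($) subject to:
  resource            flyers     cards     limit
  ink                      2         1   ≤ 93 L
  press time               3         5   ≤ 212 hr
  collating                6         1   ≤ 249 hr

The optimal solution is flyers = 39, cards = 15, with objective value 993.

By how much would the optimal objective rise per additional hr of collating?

1

Binding: ink and collating. Non-binding: press time (20 unused).
Slack constraints have shadow price 0 (complementary slackness).
The binding rows give the dual system: 2·y_ink + 6·y_collating = 22 and 1·y_ink + 1·y_collating = 9.
Solving: y_ink = 8, y_collating = 1.
Shadow price of collating = 1.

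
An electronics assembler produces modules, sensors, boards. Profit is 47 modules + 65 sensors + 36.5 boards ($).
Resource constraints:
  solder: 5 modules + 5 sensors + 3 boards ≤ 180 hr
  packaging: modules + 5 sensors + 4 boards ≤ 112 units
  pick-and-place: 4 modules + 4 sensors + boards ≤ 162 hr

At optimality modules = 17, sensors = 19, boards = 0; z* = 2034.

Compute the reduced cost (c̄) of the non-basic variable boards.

At the optimum: solder uses 180 of 180 (binding); packaging uses 112 of 112 (binding); pick-and-place uses 144 of 162 (slack = 18).
Slack constraints have shadow price 0 (complementary slackness).
The binding rows give the dual system: 5·y_solder + 1·y_packaging = 47 and 5·y_solder + 5·y_packaging = 65.
Solving: y_solder = 8.5, y_packaging = 4.5.
Reduced cost of boards: c₃ − yᵀa₃ = 36.5 − (8.5·3 + 4.5·4) = 36.5 − 43.5 = -7.

-7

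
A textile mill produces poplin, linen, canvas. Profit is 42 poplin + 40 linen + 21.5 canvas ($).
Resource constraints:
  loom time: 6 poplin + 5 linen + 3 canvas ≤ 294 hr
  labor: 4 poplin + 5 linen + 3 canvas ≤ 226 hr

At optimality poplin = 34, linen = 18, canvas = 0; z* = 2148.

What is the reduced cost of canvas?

-2.5

At the optimum: loom time uses 294 of 294 (binding); labor uses 226 of 226 (binding).
The binding rows give the dual system: 6·y_loom time + 4·y_labor = 42 and 5·y_loom time + 5·y_labor = 40.
→ y_loom time = 5 and y_labor = 3.
Reduced cost of canvas: c₃ − yᵀa₃ = 21.5 − (5·3 + 3·3) = 21.5 − 24 = -2.5.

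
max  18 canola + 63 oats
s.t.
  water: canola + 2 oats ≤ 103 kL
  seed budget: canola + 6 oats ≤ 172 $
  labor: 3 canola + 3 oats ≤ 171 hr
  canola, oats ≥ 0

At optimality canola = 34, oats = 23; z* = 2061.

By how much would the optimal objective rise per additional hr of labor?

3

Check each constraint at x*: water 80/103 (slack 23); seed budget 172/172 (tight); labor 171/171 (tight).
By complementary slackness, y = 0 for the non-binding constraint.
From A_Bᵀ y = c: 1·y_seed budget + 3·y_labor = 18; 6·y_seed budget + 3·y_labor = 63.
Solving: y_seed budget = 9, y_labor = 3.
Shadow price of labor = 3.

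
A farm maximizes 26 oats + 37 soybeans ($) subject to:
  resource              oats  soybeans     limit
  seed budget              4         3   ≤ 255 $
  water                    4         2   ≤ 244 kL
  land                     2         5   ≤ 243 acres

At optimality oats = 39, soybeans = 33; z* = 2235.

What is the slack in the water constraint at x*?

water used = 4·39 + 2·33 = 222; slack = 244 − 222 = 22.

22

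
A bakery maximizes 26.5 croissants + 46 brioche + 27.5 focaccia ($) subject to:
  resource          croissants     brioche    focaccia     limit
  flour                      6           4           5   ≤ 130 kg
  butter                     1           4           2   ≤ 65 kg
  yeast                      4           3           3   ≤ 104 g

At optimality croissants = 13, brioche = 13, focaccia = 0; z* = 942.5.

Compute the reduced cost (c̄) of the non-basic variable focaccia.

Binding: flour and butter. Non-binding: yeast (13 unused).
Slack constraints have shadow price 0 (complementary slackness).
From A_Bᵀ y = c: 6·y_flour + 1·y_butter = 26.5; 4·y_flour + 4·y_butter = 46.
This yields shadow prices y_flour = 3, y_butter = 8.5.
Reduced cost of focaccia: c₃ − yᵀa₃ = 27.5 − (3·5 + 8.5·2) = 27.5 − 32 = -4.5.

-4.5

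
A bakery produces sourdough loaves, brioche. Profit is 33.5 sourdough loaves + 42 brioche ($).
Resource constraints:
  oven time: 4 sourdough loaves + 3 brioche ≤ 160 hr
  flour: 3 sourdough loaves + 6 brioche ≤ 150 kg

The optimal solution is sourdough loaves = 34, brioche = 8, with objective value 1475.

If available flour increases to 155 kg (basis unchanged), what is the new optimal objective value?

At the optimum: oven time uses 160 of 160 (binding); flour uses 150 of 150 (binding).
From A_Bᵀ y = c: 4·y_oven time + 3·y_flour = 33.5; 3·y_oven time + 6·y_flour = 42.
This yields shadow prices y_oven time = 5, y_flour = 4.5.
Δz = y_flour·Δb = 4.5 × (5) = 22.5, so new z* = 1475 + 22.5 = 1497.5.

1497.5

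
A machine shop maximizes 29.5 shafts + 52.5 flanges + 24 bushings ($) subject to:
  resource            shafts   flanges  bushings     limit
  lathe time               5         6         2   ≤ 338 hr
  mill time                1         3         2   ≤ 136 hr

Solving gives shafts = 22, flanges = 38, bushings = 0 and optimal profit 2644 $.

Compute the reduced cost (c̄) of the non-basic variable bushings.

-3

Check each constraint at x*: lathe time 338/338 (tight); mill time 136/136 (tight).
From A_Bᵀ y = c: 5·y_lathe time + 1·y_mill time = 29.5; 6·y_lathe time + 3·y_mill time = 52.5.
This yields shadow prices y_lathe time = 4, y_mill time = 9.5.
Reduced cost of bushings: c₃ − yᵀa₃ = 24 − (4·2 + 9.5·2) = 24 − 27 = -3.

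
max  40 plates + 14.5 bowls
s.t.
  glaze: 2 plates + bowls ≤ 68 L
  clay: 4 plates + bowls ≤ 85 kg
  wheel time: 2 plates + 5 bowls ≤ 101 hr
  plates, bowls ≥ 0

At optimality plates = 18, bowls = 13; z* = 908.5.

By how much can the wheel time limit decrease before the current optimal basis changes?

58.5

Binding constraints: clay, wheel time. The basis is B = [[4,1],[2,5]] with det 18.
Per unit decrease in wheel time, x* moves by d = (0.0556, -0.2222).
The basis stays optimal until bowls reaches 0; allowable decrease = 58.5 hr.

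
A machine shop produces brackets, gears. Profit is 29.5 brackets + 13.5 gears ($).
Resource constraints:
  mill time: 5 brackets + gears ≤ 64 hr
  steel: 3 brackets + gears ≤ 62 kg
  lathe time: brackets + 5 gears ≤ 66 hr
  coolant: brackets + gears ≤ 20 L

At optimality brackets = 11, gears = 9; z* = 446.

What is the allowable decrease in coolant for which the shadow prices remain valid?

Binding constraints: mill time, coolant. The basis is B = [[5,1],[1,1]] with det 4.
Per unit decrease in coolant, x* moves by d = (0.25, -1.25).
The basis stays optimal until gears reaches 0; allowable decrease = 7.2 L.

7.2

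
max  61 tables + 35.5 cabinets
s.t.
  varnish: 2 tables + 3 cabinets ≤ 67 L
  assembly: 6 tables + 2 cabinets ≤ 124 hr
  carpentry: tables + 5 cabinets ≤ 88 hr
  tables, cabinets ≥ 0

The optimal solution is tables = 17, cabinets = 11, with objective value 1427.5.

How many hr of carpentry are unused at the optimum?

carpentry used = 1·17 + 5·11 = 72; slack = 88 − 72 = 16.

16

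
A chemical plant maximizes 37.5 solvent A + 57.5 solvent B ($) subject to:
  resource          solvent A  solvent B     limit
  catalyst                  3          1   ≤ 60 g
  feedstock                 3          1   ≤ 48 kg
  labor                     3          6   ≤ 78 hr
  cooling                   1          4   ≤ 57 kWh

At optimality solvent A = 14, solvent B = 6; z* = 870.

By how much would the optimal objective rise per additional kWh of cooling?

Check each constraint at x*: catalyst 48/60 (slack 12); feedstock 48/48 (tight); labor 78/78 (tight); cooling 38/57 (slack 19).
By complementary slackness, y = 0 for the non-binding constraints.
Dual feasibility on the basic columns requires 3·y_feedstock + 3·y_labor = 37.5, 1·y_feedstock + 6·y_labor = 57.5.
This yields shadow prices y_feedstock = 3.5, y_labor = 9.
Shadow price of cooling = 0.

0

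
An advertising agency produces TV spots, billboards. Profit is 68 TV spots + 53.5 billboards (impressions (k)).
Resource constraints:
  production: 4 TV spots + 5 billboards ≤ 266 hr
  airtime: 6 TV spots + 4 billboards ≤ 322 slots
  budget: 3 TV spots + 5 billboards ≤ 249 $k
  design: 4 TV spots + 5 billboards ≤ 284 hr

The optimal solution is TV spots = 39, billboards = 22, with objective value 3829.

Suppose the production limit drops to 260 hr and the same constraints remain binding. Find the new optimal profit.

Check each constraint at x*: production 266/266 (tight); airtime 322/322 (tight); budget 227/249 (slack 22); design 266/284 (slack 18).
Slack constraints have shadow price 0 (complementary slackness).
Dual feasibility on the basic columns requires 4·y_production + 6·y_airtime = 68, 5·y_production + 4·y_airtime = 53.5.
→ y_production = 3.5 and y_airtime = 9.
Δz = y_production·Δb = 3.5 × (-6) = -21, so new z* = 3829 − 21 = 3808.

3808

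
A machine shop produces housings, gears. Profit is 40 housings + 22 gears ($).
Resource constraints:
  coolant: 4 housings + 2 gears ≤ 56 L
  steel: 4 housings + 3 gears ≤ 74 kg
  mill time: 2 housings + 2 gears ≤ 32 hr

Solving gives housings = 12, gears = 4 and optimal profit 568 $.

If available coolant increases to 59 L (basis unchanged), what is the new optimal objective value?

At the optimum: coolant uses 56 of 56 (binding); steel uses 60 of 74 (slack = 14); mill time uses 32 of 32 (binding).
Since steel is not tight, its dual is 0.
From A_Bᵀ y = c: 4·y_coolant + 2·y_mill time = 40; 2·y_coolant + 2·y_mill time = 22.
This yields shadow prices y_coolant = 9, y_mill time = 2.
Δz = y_coolant·Δb = 9 × (3) = 27, so new z* = 568 + 27 = 595.

595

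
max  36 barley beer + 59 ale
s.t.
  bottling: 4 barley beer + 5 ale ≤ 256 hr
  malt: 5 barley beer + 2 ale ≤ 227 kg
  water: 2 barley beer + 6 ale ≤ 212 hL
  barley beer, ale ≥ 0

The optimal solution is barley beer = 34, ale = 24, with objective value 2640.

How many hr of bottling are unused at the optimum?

bottling used = 4·34 + 5·24 = 256; slack = 256 − 256 = 0.

0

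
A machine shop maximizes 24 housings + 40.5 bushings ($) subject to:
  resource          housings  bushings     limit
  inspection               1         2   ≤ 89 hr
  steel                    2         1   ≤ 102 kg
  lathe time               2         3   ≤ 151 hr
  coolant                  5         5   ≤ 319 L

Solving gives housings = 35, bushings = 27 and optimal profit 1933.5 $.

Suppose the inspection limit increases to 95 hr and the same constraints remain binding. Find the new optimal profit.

At the optimum: inspection uses 89 of 89 (binding); steel uses 97 of 102 (slack = 5); lathe time uses 151 of 151 (binding); coolant uses 310 of 319 (slack = 9).
By complementary slackness, y = 0 for the non-binding constraints.
The binding rows give the dual system: 1·y_inspection + 2·y_lathe time = 24 and 2·y_inspection + 3·y_lathe time = 40.5.
→ y_inspection = 9 and y_lathe time = 7.5.
Δz = y_inspection·Δb = 9 × (6) = 54, so new z* = 1933.5 + 54 = 1987.5.

1987.5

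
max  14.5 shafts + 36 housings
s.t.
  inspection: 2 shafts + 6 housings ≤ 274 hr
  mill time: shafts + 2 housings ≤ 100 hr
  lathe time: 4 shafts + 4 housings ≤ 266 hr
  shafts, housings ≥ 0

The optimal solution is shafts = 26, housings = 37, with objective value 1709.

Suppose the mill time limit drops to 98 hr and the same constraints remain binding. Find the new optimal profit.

At the optimum: inspection uses 274 of 274 (binding); mill time uses 100 of 100 (binding); lathe time uses 252 of 266 (slack = 14).
Since lathe time is not tight, its dual is 0.
Dual feasibility on the basic columns requires 2·y_inspection + 1·y_mill time = 14.5, 6·y_inspection + 2·y_mill time = 36.
Solving: y_inspection = 3.5, y_mill time = 7.5.
Δz = y_mill time·Δb = 7.5 × (-2) = -15, so new z* = 1709 − 15 = 1694.

1694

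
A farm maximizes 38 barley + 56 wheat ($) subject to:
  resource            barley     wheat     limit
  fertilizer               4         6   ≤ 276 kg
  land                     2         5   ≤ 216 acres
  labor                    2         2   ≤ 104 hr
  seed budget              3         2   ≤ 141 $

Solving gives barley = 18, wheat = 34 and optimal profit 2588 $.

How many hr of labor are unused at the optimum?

labor used = 2·18 + 2·34 = 104; slack = 104 − 104 = 0.

0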